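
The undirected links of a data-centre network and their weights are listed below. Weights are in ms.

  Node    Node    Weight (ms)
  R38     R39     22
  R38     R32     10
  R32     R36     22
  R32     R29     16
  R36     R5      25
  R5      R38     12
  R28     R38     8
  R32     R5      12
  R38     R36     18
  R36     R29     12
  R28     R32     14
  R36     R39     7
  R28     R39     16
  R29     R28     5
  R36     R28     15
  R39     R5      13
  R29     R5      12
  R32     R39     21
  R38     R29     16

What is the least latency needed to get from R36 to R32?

22 ms

Compare a few routes:
R36 - R39 - R32: 7+21 = 28
R36 - R32: 22 = 22
The minimum is 22 ms via R36 - R32.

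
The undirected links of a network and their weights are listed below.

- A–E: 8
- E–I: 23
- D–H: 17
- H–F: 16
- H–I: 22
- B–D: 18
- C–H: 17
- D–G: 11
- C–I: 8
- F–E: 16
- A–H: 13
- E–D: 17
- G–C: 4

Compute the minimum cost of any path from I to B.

41

Settle nodes by increasing distance from I:
I: 0
C: 8  (via I)
G: 12  (via C)
H: 22  (via I)
D: 23  (via G)
E: 23  (via I)
A: 31  (via E)
F: 38  (via H)
B: 41  (via D)
Shortest route: I → C → G → D → B = 41.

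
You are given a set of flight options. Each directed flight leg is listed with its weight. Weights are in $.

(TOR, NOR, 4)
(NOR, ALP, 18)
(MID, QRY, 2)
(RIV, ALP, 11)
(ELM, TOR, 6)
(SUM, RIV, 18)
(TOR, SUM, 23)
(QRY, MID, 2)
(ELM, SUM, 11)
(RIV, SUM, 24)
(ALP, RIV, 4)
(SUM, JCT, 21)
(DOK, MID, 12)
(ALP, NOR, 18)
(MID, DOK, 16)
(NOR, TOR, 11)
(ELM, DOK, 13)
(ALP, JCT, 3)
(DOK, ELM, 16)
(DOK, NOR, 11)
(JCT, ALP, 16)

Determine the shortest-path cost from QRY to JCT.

Candidate routes:
QRY → MID → DOK → NOR → ALP → JCT: 2+16+11+18+3 = 50
QRY → MID → DOK → ELM → SUM → RIV → ALP → JCT: 2+16+16+11+18+11+3 = 77
QRY → MID → DOK → ELM → TOR → NOR → ALP → JCT: 2+16+16+6+4+18+3 = 65
QRY → MID → DOK → ELM → SUM → JCT: 2+16+16+11+21 = 66
The minimum is $50 via QRY → MID → DOK → NOR → ALP → JCT.

$50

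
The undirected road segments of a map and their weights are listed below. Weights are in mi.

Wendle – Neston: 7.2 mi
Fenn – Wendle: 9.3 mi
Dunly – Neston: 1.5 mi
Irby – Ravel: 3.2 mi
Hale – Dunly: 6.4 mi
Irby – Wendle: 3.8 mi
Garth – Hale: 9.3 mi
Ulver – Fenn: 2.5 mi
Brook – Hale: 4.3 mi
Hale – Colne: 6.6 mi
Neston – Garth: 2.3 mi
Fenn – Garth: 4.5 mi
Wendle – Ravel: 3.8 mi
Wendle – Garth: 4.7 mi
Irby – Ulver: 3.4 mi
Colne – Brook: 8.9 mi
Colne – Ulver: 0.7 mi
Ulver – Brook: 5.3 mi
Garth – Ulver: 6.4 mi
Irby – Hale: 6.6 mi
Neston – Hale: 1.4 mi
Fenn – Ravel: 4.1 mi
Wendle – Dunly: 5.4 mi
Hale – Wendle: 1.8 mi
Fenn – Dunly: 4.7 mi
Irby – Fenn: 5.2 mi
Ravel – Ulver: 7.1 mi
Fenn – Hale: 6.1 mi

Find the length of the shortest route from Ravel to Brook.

Enumerating some paths:
Ravel–Irby–Ulver–Brook: 3.2+3.4+5.3 = 11.9
Ravel–Wendle–Hale–Brook: 3.8+1.8+4.3 = 9.9
Ravel–Fenn–Ulver–Brook: 4.1+2.5+5.3 = 11.9
Ravel–Ulver–Brook: 7.1+5.3 = 12.4
The minimum is 9.9 mi via Ravel–Wendle–Hale–Brook.

9.9 mi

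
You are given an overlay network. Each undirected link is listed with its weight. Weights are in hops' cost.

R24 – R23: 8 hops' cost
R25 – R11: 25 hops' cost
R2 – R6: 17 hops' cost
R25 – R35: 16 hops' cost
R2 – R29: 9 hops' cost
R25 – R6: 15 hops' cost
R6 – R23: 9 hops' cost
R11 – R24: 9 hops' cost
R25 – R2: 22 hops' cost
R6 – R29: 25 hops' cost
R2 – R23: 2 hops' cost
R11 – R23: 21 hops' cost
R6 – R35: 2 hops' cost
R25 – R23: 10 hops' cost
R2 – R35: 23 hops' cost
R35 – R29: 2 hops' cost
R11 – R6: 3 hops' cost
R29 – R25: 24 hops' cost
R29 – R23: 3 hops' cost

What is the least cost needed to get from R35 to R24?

13 hops' cost

Candidate routes:
R35 → R29 → R2 → R23 → R24: 2+9+2+8 = 21
R35 → R29 → R23 → R24: 2+3+8 = 13
R35 → R6 → R11 → R24: 2+3+9 = 14
R35 → R6 → R23 → R24: 2+9+8 = 19
The minimum is 13 hops' cost via R35 → R29 → R23 → R24.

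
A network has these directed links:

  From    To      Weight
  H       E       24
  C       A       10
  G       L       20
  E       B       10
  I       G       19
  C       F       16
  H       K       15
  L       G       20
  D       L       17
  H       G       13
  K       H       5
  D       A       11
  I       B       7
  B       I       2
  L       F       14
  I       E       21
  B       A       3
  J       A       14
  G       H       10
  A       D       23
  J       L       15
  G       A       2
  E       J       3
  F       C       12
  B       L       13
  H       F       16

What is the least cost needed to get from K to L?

38

Enumerating some paths:
K–H–E–J–L: 5+24+3+15 = 47
K–H–E–B–L: 5+24+10+13 = 52
K–H–G–L: 5+13+20 = 38
Cheapest is K–H–G–L at 38.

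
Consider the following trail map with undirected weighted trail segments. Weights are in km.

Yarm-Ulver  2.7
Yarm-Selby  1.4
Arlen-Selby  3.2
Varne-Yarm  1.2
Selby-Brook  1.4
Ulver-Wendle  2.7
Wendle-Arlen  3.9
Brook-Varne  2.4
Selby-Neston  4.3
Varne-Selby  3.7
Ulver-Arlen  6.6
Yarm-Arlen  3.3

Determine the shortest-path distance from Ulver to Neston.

8.4 km

Running Dijkstra from Ulver:
Ulver: 0
Yarm: 2.7  (via Ulver)
Wendle: 2.7  (via Ulver)
Varne: 3.9  (via Yarm)
Selby: 4.1  (via Yarm)
Brook: 5.5  (via Selby)
Arlen: 6  (via Yarm)
Neston: 8.4  (via Selby)
Shortest route: Ulver–Yarm–Selby–Neston = 8.4 km.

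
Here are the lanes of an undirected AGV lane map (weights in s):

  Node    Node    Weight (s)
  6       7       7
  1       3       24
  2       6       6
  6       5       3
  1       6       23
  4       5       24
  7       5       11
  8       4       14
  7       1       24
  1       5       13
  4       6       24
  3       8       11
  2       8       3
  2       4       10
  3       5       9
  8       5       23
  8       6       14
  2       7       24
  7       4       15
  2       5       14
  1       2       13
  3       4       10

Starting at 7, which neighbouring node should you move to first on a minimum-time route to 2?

Compare a few routes:
7 - 2: 24 = 24
7 - 5 - 6 - 2: 11+3+6 = 20
7 - 6 - 2: 7+6 = 13
Cheapest is 7 - 6 - 2 at 13 s.
So from 7 the first move is to 6.

6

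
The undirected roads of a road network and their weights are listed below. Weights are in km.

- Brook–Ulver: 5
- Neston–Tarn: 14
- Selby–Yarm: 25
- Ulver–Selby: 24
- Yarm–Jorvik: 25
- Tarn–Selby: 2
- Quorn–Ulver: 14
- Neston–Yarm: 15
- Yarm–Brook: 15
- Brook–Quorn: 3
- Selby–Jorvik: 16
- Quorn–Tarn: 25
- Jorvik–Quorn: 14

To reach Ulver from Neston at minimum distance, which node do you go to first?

Yarm

Candidate routes:
Neston–Yarm–Brook–Quorn–Ulver: 15+15+3+14 = 47
Neston–Tarn–Selby–Ulver: 14+2+24 = 40
Neston–Yarm–Brook–Ulver: 15+15+5 = 35
Neston–Tarn–Quorn–Brook–Ulver: 14+25+3+5 = 47
Cheapest is Neston–Yarm–Brook–Ulver at 35 km.
So from Neston the first move is to Yarm.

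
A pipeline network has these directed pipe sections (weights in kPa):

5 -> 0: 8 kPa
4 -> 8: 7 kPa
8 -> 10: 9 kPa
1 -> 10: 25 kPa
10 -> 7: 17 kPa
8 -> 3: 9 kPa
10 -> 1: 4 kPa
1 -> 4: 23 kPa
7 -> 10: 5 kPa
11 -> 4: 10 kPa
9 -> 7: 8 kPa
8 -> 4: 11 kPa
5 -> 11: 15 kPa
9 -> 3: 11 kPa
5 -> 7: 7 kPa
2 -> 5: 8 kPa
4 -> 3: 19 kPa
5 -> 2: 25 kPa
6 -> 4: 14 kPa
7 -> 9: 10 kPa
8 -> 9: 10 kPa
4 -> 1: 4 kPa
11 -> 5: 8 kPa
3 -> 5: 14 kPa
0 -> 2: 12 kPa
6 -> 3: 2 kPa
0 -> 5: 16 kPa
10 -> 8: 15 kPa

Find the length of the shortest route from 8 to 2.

43 kPa

Shortest distances from 8:
8: 0
3: 9  (via 8)
10: 9  (via 8)
9: 10  (via 8)
4: 11  (via 8)
1: 13  (via 10)
7: 18  (via 9)
5: 23  (via 3)
0: 31  (via 5)
11: 38  (via 5)
2: 43  (via 0)
Shortest route: 8–3–5–0–2 = 43 kPa.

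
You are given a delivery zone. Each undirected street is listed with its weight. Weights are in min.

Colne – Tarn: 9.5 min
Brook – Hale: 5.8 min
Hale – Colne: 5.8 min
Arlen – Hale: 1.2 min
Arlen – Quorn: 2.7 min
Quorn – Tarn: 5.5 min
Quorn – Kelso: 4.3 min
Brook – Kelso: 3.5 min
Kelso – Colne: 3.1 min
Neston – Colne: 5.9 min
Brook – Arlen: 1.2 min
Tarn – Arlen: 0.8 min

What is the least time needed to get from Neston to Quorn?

13.3 min

Shortest distances from Neston:
Neston: 0
Colne: 5.9  (via Neston)
Kelso: 9  (via Colne)
Hale: 11.7  (via Colne)
Brook: 12.5  (via Kelso)
Arlen: 12.9  (via Hale)
Quorn: 13.3  (via Kelso)
Shortest route: Neston → Colne → Kelso → Quorn = 13.3 min.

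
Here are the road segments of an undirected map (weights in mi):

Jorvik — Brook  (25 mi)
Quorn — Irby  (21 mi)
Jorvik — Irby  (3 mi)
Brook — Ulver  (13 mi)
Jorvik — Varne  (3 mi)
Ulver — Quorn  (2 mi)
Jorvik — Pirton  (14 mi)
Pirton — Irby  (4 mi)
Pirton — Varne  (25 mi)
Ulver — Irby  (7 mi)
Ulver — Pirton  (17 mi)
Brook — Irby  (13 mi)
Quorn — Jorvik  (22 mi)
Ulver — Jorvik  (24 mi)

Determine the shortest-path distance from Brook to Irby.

Compare a few routes:
Brook → Irby: 13 = 13
Brook → Ulver → Irby: 13+7 = 20
Brook → Jorvik → Irby: 25+3 = 28
The minimum is 13 mi via Brook → Irby.

13 mi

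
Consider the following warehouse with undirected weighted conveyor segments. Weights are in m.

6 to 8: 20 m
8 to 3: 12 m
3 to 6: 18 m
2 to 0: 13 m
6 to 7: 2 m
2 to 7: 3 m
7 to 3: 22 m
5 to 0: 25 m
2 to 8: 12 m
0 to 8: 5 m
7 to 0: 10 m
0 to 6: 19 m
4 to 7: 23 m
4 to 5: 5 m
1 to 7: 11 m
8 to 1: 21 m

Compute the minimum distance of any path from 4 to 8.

35 m

Enumerating some paths:
4 - 7 - 2 - 0 - 8: 23+3+13+5 = 44
4 - 7 - 0 - 8: 23+10+5 = 38
4 - 7 - 2 - 8: 23+3+12 = 38
4 - 5 - 0 - 8: 5+25+5 = 35
Cheapest is 4 - 5 - 0 - 8 at 35 m.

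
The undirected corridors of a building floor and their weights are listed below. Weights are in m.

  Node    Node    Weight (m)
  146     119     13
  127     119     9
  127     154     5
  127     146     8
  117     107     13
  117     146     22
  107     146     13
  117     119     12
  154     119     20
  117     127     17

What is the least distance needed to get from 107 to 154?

Enumerating some paths:
107 - 117 - 127 - 154: 13+17+5 = 35
107 - 146 - 127 - 154: 13+8+5 = 26
Cheapest is 107 - 146 - 127 - 154 at 26 m.

26 m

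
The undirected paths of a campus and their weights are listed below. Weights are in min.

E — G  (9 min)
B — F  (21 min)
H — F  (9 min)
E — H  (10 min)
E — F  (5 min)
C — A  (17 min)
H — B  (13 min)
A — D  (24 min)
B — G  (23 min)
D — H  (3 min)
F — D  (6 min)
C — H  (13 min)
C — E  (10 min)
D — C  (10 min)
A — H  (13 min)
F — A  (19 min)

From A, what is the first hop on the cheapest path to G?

H

Compare a few routes:
A–H–E–G: 13+10+9 = 32
A–F–E–G: 19+5+9 = 33
Cheapest is A–H–E–G at 32 min.
So from A the first move is to H.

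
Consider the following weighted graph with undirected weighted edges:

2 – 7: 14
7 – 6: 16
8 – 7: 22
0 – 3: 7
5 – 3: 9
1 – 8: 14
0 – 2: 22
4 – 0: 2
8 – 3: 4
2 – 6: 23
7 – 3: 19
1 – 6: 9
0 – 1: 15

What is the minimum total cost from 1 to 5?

27

Candidate routes:
1 → 6 → 7 → 3 → 5: 9+16+19+9 = 53
1 → 6 → 7 → 8 → 3 → 5: 9+16+22+4+9 = 60
1 → 8 → 3 → 5: 14+4+9 = 27
1 → 0 → 3 → 5: 15+7+9 = 31
The minimum is 27 via 1 → 8 → 3 → 5.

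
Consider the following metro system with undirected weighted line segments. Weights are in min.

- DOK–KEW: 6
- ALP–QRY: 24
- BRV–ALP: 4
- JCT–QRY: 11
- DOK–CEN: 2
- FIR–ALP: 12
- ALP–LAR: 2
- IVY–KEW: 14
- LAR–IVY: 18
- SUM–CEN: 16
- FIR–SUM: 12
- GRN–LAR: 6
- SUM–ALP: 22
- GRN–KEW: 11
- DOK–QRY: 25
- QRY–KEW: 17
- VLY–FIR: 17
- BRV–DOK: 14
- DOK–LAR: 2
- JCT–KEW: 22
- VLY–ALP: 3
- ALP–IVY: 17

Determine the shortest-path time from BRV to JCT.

Enumerating some paths:
BRV - ALP - QRY - JCT: 4+24+11 = 39
BRV - DOK - KEW - JCT: 14+6+22 = 42
BRV - ALP - LAR - DOK - KEW - JCT: 4+2+2+6+22 = 36
BRV - ALP - LAR - DOK - KEW - QRY - JCT: 4+2+2+6+17+11 = 42
Cheapest is BRV - ALP - LAR - DOK - KEW - JCT at 36 min.

36 min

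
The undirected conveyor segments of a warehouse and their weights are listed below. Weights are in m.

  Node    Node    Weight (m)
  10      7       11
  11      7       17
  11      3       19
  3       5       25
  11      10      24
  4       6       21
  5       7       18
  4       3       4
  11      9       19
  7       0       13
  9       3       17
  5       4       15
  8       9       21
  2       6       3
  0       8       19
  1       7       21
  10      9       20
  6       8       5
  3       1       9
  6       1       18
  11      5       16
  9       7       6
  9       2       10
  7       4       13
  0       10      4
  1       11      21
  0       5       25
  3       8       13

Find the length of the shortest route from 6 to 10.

Compare a few routes:
6 → 2 → 9 → 7 → 10: 3+10+6+11 = 30
6 → 8 → 0 → 10: 5+19+4 = 28
The minimum is 28 m via 6 → 8 → 0 → 10.

28 m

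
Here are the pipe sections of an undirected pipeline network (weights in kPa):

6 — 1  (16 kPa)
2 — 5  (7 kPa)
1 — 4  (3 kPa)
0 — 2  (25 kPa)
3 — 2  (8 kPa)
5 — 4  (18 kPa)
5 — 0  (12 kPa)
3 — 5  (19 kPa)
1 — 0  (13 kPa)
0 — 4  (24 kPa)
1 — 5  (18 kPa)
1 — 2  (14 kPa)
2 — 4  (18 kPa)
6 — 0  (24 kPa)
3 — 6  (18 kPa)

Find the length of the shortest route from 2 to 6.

26 kPa

Compare a few routes:
2–3–6: 8+18 = 26
2–1–6: 14+16 = 30
Cheapest is 2–3–6 at 26 kPa.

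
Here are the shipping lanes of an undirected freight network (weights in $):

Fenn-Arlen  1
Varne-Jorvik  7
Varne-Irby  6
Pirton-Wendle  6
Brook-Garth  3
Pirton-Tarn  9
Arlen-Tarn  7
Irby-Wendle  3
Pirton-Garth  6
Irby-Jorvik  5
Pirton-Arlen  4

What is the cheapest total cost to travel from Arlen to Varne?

$19

Shortest distances from Arlen:
Arlen: 0
Fenn: 1  (via Arlen)
Pirton: 4  (via Arlen)
Tarn: 7  (via Arlen)
Wendle: 10  (via Pirton)
Garth: 10  (via Pirton)
Brook: 13  (via Garth)
Irby: 13  (via Wendle)
Jorvik: 18  (via Irby)
Varne: 19  (via Irby)
Shortest route: Arlen–Pirton–Wendle–Irby–Varne = $19.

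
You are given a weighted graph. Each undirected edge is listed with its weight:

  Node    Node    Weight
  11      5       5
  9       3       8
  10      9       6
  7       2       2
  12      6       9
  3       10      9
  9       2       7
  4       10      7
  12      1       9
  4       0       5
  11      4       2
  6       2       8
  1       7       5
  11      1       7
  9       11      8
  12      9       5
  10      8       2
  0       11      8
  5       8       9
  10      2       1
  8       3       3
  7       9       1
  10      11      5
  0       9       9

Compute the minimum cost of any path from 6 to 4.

Compare a few routes:
6 - 2 - 10 - 4: 8+1+7 = 16
6 - 2 - 7 - 9 - 11 - 4: 8+2+1+8+2 = 21
The minimum is 16 via 6 - 2 - 10 - 4.

16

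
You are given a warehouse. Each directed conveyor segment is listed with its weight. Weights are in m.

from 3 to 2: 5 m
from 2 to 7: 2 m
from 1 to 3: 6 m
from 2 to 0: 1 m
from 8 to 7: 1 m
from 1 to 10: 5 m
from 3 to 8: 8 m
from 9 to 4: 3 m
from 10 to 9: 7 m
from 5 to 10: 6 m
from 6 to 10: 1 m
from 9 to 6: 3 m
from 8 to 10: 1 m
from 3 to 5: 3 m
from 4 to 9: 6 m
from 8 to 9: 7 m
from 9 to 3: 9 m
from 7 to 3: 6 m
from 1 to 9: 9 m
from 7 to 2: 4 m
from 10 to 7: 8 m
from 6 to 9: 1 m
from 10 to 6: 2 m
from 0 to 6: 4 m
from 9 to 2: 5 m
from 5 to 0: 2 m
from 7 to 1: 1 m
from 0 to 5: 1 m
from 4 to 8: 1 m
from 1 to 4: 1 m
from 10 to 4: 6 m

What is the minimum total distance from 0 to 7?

Settle nodes by increasing distance from 0:
0: 0
5: 1  (via 0)
6: 4  (via 0)
9: 5  (via 6)
10: 5  (via 6)
4: 8  (via 9)
8: 9  (via 4)
2: 10  (via 9)
7: 10  (via 8)
Shortest route: 0–6–9–4–8–7 = 10 m.

10 m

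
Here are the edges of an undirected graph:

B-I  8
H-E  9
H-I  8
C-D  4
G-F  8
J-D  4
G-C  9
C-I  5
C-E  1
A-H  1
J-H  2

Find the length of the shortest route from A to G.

Enumerating some paths:
A → H → I → C → G: 1+8+5+9 = 23
A → H → J → D → C → G: 1+2+4+4+9 = 20
Cheapest is A → H → J → D → C → G at 20.

20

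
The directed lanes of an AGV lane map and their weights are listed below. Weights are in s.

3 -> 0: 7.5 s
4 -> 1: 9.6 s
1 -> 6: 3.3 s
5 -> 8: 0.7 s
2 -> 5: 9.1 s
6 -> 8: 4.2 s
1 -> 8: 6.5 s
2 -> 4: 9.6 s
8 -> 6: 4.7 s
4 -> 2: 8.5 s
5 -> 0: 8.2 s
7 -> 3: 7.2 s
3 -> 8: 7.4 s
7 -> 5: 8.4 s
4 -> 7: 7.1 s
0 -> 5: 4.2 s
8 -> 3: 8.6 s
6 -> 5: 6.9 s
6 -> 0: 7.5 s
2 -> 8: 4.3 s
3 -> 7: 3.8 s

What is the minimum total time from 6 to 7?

Enumerating some paths:
6–0–5–8–3–7: 7.5+4.2+0.7+8.6+3.8 = 24.8
6–5–8–3–7: 6.9+0.7+8.6+3.8 = 20
6–8–3–7: 4.2+8.6+3.8 = 16.6
The minimum is 16.6 s via 6–8–3–7.

16.6 s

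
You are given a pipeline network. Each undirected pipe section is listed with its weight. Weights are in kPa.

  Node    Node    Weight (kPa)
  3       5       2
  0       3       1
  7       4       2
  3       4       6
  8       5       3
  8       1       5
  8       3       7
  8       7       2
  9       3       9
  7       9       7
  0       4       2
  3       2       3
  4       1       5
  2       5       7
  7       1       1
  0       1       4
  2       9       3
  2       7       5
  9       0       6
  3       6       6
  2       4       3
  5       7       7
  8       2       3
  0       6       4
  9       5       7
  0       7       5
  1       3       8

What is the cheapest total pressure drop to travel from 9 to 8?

Settle nodes by increasing distance from 9:
9: 0
2: 3  (via 9)
0: 6  (via 9)
3: 6  (via 2)
4: 6  (via 2)
8: 6  (via 2)
Shortest route: 9 → 2 → 8 = 6 kPa.

6 kPa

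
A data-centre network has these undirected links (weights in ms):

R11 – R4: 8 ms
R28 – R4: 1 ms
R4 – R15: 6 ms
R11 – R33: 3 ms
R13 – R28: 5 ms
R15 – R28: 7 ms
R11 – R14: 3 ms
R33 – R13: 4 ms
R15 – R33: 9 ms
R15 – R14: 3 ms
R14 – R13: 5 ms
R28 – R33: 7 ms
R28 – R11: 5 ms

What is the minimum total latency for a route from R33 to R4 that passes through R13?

10 ms

Best R33 to R13: R33 → R13 costing 4
Shortest R13→R4: R13 → R28 → R4 = 6
Total via R13: 4 + 6 = 10 ms.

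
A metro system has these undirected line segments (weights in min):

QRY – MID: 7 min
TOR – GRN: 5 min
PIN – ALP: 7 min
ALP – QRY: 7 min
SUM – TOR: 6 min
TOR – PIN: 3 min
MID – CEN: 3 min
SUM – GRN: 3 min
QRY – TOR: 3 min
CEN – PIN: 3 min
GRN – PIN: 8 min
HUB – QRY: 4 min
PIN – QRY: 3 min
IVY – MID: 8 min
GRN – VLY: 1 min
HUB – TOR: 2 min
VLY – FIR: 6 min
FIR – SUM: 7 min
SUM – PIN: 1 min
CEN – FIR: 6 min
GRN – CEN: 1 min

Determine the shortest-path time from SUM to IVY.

Enumerating some paths:
SUM - PIN - CEN - MID - IVY: 1+3+3+8 = 15
SUM - PIN - QRY - MID - IVY: 1+3+7+8 = 19
SUM - PIN - TOR - GRN - CEN - MID - IVY: 1+3+5+1+3+8 = 21
The minimum is 15 min via SUM - PIN - CEN - MID - IVY.

15 min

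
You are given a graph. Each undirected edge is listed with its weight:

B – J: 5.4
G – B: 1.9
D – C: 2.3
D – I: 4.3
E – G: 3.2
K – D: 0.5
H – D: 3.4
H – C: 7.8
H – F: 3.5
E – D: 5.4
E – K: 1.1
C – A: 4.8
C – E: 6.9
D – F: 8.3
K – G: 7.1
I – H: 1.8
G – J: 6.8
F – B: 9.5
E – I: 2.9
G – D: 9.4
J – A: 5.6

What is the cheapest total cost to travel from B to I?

Enumerating some paths:
B - G - K - E - I: 1.9+7.1+1.1+2.9 = 13
B - G - E - I: 1.9+3.2+2.9 = 8
B - G - E - K - D - H - I: 1.9+3.2+1.1+0.5+3.4+1.8 = 11.9
B - G - E - K - D - I: 1.9+3.2+1.1+0.5+4.3 = 11
Cheapest is B - G - E - I at 8.

8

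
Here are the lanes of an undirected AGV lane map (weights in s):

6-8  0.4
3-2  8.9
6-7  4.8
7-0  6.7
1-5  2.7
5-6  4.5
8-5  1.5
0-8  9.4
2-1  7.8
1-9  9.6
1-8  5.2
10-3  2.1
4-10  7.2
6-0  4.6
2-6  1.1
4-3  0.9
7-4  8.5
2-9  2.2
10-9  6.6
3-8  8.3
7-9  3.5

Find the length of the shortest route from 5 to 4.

10.7 s

Shortest distances from 5:
5: 0
8: 1.5  (via 5)
6: 1.9  (via 8)
1: 2.7  (via 5)
2: 3  (via 6)
9: 5.2  (via 2)
0: 6.5  (via 6)
7: 6.7  (via 6)
3: 9.8  (via 8)
4: 10.7  (via 3)
Shortest route: 5–8–3–4 = 10.7 s.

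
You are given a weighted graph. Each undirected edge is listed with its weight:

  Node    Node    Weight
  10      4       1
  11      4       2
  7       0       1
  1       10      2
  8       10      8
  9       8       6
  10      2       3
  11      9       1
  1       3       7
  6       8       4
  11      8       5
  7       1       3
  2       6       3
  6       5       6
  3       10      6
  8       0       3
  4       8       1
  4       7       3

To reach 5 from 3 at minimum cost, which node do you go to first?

Candidate routes:
3 → 10 → 4 → 8 → 6 → 5: 6+1+1+4+6 = 18
3 → 1 → 10 → 4 → 8 → 6 → 5: 7+2+1+1+4+6 = 21
3 → 1 → 10 → 2 → 6 → 5: 7+2+3+3+6 = 21
3 → 1 → 7 → 4 → 8 → 6 → 5: 7+3+3+1+4+6 = 24
The minimum is 18 via 3 → 10 → 4 → 8 → 6 → 5.
So from 3 the first move is to 10.

10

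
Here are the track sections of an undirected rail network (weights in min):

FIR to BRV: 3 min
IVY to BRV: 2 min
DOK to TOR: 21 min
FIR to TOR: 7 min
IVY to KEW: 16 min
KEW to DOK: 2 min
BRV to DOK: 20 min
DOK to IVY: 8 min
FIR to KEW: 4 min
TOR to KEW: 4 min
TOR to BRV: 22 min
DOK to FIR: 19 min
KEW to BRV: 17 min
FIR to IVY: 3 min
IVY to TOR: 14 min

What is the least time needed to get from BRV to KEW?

Shortest distances from BRV:
BRV: 0
IVY: 2  (via BRV)
FIR: 3  (via BRV)
KEW: 7  (via FIR)
Shortest route: BRV → FIR → KEW = 7 min.

7 min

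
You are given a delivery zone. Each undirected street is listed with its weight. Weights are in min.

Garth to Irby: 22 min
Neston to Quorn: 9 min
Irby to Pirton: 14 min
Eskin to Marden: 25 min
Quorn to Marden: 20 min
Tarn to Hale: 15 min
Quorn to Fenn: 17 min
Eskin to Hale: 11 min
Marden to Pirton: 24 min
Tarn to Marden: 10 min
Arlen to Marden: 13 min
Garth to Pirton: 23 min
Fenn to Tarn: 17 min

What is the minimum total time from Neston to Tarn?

39 min

Enumerating some paths:
Neston–Quorn–Marden–Tarn: 9+20+10 = 39
Neston–Quorn–Fenn–Tarn: 9+17+17 = 43
Cheapest is Neston–Quorn–Marden–Tarn at 39 min.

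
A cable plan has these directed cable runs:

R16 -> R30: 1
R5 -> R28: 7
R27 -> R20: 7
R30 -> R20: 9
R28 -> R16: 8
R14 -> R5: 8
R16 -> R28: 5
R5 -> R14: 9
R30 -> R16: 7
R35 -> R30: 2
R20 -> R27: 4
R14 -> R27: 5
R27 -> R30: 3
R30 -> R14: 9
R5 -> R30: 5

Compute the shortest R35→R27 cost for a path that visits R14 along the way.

16

Best R35 to R14: R35 → R30 → R14 costing 11
Best R14 to R27: R14 → R27 costing 5
Total via R14: 11 + 5 = 16.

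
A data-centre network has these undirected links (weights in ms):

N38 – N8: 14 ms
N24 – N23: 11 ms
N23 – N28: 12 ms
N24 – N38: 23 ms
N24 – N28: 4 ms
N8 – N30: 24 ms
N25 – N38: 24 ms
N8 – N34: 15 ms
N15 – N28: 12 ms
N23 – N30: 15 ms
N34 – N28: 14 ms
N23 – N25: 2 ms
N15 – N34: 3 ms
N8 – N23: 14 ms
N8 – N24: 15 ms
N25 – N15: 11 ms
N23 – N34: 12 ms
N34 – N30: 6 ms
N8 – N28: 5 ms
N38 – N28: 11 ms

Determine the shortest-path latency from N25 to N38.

24 ms

Compare a few routes:
N25 → N23 → N28 → N38: 2+12+11 = 25
N25 → N23 → N8 → N38: 2+14+14 = 30
N25 → N23 → N24 → N28 → N38: 2+11+4+11 = 28
N25 → N38: 24 = 24
The minimum is 24 ms via N25 → N38.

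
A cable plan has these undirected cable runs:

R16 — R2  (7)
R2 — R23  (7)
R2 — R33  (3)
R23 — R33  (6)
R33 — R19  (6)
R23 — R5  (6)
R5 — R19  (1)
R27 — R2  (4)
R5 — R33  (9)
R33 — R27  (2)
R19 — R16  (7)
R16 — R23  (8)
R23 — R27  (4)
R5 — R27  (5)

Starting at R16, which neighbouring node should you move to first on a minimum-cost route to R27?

R2

Compare a few routes:
R16 → R2 → R27: 7+4 = 11
R16 → R2 → R33 → R27: 7+3+2 = 12
Cheapest is R16 → R2 → R27 at 11.
So from R16 the first move is to R2.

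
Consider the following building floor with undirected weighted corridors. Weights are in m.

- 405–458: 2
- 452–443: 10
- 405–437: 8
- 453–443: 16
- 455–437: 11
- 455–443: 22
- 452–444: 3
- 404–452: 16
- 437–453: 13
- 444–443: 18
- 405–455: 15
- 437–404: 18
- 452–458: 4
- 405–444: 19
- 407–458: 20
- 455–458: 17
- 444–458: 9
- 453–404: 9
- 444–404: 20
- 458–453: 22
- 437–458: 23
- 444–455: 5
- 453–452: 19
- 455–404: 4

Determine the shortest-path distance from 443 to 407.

Running Dijkstra from 443:
443: 0
452: 10  (via 443)
444: 13  (via 452)
458: 14  (via 452)
405: 16  (via 458)
453: 16  (via 443)
455: 18  (via 444)
404: 22  (via 455)
437: 24  (via 405)
407: 34  (via 458)
Shortest route: 443–452–458–407 = 34 m.

34 m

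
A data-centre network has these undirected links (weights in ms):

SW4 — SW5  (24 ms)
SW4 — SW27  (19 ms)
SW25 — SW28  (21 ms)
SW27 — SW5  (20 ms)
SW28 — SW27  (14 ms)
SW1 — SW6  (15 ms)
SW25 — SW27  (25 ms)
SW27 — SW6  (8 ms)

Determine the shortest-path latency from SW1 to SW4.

42 ms

Candidate routes:
SW1 - SW6 - SW27 - SW5 - SW4: 15+8+20+24 = 67
SW1 - SW6 - SW27 - SW4: 15+8+19 = 42
The minimum is 42 ms via SW1 - SW6 - SW27 - SW4.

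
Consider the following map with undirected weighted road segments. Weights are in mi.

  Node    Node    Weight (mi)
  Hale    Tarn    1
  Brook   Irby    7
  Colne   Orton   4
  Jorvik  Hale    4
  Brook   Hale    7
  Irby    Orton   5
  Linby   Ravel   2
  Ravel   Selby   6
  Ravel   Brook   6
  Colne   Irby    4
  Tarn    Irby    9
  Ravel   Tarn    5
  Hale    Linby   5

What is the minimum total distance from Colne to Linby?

19 mi

Running Dijkstra from Colne:
Colne: 0
Orton: 4  (via Colne)
Irby: 4  (via Colne)
Brook: 11  (via Irby)
Tarn: 13  (via Irby)
Hale: 14  (via Tarn)
Ravel: 17  (via Brook)
Jorvik: 18  (via Hale)
Linby: 19  (via Hale)
Shortest route: Colne → Irby → Tarn → Hale → Linby = 19 mi.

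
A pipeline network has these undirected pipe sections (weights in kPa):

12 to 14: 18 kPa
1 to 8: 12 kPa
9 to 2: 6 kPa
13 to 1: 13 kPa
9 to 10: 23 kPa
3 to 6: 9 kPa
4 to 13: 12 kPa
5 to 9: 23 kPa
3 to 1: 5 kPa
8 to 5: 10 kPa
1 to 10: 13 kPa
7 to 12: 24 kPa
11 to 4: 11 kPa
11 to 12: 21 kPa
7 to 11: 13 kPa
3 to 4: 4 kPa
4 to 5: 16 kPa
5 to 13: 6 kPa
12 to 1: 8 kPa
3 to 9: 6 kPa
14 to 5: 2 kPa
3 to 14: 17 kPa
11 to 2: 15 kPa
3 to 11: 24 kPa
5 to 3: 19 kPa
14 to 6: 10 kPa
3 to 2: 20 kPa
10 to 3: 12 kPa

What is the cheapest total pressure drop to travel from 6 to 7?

Running Dijkstra from 6:
6: 0
3: 9  (via 6)
14: 10  (via 6)
5: 12  (via 14)
4: 13  (via 3)
1: 14  (via 3)
9: 15  (via 3)
13: 18  (via 5)
2: 21  (via 9)
10: 21  (via 3)
8: 22  (via 5)
12: 22  (via 1)
11: 24  (via 4)
7: 37  (via 11)
Shortest route: 6–3–4–11–7 = 37 kPa.

37 kPa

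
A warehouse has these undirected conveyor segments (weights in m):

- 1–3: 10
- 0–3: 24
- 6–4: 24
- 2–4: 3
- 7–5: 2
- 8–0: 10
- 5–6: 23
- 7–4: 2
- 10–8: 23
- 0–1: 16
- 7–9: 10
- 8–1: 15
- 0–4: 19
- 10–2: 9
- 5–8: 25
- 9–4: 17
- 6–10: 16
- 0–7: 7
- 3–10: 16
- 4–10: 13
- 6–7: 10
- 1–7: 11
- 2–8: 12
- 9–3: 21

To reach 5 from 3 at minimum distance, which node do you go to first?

Compare a few routes:
3 - 10 - 4 - 7 - 5: 16+13+2+2 = 33
3 - 1 - 7 - 5: 10+11+2 = 23
3 - 9 - 7 - 5: 21+10+2 = 33
3 - 10 - 2 - 4 - 7 - 5: 16+9+3+2+2 = 32
The minimum is 23 m via 3 - 1 - 7 - 5.
So from 3 the first move is to 1.

1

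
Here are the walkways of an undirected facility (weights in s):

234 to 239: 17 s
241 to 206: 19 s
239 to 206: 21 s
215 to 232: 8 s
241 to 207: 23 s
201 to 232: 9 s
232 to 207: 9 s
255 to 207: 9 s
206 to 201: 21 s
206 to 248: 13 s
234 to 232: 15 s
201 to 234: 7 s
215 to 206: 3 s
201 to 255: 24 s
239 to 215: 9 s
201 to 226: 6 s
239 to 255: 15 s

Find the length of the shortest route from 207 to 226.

24 s

Enumerating some paths:
207–232–234–201–226: 9+15+7+6 = 37
207–255–201–226: 9+24+6 = 39
207–232–201–226: 9+9+6 = 24
Cheapest is 207–232–201–226 at 24 s.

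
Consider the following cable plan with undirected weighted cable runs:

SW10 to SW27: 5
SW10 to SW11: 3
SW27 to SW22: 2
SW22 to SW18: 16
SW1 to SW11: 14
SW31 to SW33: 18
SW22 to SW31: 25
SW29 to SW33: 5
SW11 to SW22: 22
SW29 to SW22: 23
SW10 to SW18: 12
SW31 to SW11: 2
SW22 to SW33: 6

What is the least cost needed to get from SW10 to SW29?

Shortest distances from SW10:
SW10: 0
SW11: 3  (via SW10)
SW31: 5  (via SW11)
SW27: 5  (via SW10)
SW22: 7  (via SW27)
SW18: 12  (via SW10)
SW33: 13  (via SW22)
SW1: 17  (via SW11)
SW29: 18  (via SW33)
Shortest route: SW10–SW27–SW22–SW33–SW29 = 18.

18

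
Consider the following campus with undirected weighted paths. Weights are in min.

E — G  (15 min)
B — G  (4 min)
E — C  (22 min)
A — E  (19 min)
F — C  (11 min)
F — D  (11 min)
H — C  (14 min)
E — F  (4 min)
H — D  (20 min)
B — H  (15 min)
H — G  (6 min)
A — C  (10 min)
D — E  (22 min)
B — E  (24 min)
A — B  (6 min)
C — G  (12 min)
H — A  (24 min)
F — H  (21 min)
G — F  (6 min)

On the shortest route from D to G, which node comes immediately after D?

F

Enumerating some paths:
D - H - G: 20+6 = 26
D - F - G: 11+6 = 17
Cheapest is D - F - G at 17 min.
So from D the first move is to F.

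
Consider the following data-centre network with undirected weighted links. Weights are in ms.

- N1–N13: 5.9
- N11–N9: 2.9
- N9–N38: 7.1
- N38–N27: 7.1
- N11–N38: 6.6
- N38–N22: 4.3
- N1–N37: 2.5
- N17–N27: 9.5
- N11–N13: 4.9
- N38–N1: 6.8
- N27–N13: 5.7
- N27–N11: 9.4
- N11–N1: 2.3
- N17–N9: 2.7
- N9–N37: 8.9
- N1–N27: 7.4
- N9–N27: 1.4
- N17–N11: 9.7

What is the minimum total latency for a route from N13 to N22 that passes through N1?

17 ms

Best N13 to N1: N13 → N1 costing 5.9
Shortest N1→N22: N1 → N38 → N22 = 11.1
Total via N1: 5.9 + 11.1 = 17 ms.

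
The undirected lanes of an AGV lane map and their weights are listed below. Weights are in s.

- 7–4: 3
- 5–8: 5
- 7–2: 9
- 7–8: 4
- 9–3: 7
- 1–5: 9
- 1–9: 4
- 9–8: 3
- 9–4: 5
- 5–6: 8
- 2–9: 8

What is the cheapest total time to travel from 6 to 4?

20 s

Shortest distances from 6:
6: 0
5: 8  (via 6)
8: 13  (via 5)
9: 16  (via 8)
1: 17  (via 5)
7: 17  (via 8)
4: 20  (via 7)
Shortest route: 6–5–8–7–4 = 20 s.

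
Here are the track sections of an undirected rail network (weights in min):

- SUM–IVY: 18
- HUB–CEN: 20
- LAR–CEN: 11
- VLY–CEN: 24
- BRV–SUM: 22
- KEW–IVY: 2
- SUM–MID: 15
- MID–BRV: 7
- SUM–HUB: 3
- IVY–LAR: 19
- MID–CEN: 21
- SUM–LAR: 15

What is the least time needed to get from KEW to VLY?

Enumerating some paths:
KEW → IVY → SUM → HUB → CEN → VLY: 2+18+3+20+24 = 67
KEW → IVY → LAR → CEN → VLY: 2+19+11+24 = 56
The minimum is 56 min via KEW → IVY → LAR → CEN → VLY.

56 min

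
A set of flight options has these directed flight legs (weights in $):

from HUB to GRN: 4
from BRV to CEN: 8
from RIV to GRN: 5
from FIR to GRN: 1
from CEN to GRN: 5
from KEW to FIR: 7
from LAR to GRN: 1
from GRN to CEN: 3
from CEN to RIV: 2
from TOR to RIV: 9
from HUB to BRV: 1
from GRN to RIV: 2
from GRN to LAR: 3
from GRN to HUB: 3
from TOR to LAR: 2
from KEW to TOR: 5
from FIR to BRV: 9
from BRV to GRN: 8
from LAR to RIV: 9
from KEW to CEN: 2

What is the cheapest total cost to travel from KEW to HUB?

$10

Running Dijkstra from KEW:
KEW: 0
CEN: 2  (via KEW)
RIV: 4  (via CEN)
TOR: 5  (via KEW)
GRN: 7  (via CEN)
FIR: 7  (via KEW)
LAR: 7  (via TOR)
HUB: 10  (via GRN)
Shortest route: KEW–CEN–GRN–HUB = $10.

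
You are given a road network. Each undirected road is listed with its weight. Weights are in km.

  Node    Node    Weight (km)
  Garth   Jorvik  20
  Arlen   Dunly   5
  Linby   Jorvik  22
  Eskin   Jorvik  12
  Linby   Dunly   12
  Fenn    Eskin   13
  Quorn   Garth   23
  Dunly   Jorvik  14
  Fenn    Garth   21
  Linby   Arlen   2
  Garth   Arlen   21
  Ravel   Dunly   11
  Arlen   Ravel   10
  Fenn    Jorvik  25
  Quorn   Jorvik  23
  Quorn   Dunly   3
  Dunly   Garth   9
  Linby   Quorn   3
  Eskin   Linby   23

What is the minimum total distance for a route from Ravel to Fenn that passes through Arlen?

Best Ravel to Arlen: Ravel → Arlen costing 10
Best Arlen to Fenn: Arlen → Dunly → Garth → Fenn costing 35
Total via Arlen: 10 + 35 = 45 km.

45 km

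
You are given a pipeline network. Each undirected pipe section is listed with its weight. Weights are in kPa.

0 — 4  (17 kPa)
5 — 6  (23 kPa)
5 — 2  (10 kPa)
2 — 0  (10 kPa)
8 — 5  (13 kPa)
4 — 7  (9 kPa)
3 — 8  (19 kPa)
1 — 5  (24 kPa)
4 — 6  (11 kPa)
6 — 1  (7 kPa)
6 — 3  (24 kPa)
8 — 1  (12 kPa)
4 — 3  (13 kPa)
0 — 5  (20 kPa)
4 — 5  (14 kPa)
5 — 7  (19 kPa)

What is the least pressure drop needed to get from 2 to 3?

Settle nodes by increasing distance from 2:
2: 0
0: 10  (via 2)
5: 10  (via 2)
8: 23  (via 5)
4: 24  (via 5)
7: 29  (via 5)
6: 33  (via 5)
1: 34  (via 5)
3: 37  (via 4)
Shortest route: 2–5–4–3 = 37 kPa.

37 kPa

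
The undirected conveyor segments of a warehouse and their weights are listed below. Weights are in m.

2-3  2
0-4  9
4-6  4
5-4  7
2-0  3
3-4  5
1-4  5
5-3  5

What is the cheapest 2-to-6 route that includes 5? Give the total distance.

18 m

Shortest 2→5: 2–3–5 = 7
Shortest 5→6: 5–4–6 = 11
Total via 5: 7 + 11 = 18 m.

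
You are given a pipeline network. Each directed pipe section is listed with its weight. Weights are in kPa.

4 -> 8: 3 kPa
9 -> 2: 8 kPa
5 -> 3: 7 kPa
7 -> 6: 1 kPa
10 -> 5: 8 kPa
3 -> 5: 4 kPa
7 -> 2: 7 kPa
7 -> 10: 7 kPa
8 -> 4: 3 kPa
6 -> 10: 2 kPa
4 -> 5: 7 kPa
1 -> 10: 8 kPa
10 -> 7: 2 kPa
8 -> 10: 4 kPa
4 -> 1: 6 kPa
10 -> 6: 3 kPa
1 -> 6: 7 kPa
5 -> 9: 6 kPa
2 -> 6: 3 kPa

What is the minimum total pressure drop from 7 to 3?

Enumerating some paths:
7 - 10 - 5 - 3: 7+8+7 = 22
7 - 2 - 6 - 10 - 5 - 3: 7+3+2+8+7 = 27
7 - 6 - 10 - 5 - 3: 1+2+8+7 = 18
The minimum is 18 kPa via 7 - 6 - 10 - 5 - 3.

18 kPa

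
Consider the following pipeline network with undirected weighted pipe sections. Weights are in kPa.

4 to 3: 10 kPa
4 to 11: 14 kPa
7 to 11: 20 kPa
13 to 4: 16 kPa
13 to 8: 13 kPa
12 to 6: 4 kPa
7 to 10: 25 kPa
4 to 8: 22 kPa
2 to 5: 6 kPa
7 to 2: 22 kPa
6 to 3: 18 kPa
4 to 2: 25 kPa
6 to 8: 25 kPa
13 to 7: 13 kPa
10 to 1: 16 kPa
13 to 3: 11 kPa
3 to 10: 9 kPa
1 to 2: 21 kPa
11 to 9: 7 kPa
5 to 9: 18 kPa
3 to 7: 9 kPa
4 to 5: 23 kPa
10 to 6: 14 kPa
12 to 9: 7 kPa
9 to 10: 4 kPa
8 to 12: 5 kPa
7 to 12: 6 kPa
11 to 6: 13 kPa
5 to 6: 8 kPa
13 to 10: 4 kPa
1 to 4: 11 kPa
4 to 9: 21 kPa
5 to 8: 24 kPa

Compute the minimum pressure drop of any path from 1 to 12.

Settle nodes by increasing distance from 1:
1: 0
4: 11  (via 1)
10: 16  (via 1)
9: 20  (via 10)
13: 20  (via 10)
2: 21  (via 1)
3: 21  (via 4)
11: 25  (via 4)
5: 27  (via 2)
12: 27  (via 9)
Shortest route: 1 → 10 → 9 → 12 = 27 kPa.

27 kPa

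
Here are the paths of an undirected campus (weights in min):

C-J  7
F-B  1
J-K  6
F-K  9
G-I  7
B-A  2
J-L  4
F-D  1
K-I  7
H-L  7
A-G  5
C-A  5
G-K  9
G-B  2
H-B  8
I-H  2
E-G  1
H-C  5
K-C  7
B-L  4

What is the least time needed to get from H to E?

10 min

Enumerating some paths:
H → L → B → G → E: 7+4+2+1 = 14
H → B → G → E: 8+2+1 = 11
H → I → G → E: 2+7+1 = 10
Cheapest is H → I → G → E at 10 min.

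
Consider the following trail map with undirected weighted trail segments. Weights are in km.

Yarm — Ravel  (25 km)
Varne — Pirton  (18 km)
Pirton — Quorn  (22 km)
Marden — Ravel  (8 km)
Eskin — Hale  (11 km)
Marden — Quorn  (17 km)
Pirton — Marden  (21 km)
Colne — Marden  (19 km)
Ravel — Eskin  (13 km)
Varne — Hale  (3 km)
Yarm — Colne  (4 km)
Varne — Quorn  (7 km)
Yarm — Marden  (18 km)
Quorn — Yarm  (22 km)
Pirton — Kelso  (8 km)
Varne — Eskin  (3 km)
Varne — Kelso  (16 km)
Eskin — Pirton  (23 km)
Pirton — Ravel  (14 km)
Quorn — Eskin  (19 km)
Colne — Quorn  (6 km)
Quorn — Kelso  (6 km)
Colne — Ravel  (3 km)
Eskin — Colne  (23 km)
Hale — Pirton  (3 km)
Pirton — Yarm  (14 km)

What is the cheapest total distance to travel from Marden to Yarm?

Compare a few routes:
Marden - Ravel - Colne - Yarm: 8+3+4 = 15
Marden - Yarm: 18 = 18
Marden - Colne - Yarm: 19+4 = 23
Marden - Quorn - Colne - Yarm: 17+6+4 = 27
Cheapest is Marden - Ravel - Colne - Yarm at 15 km.

15 km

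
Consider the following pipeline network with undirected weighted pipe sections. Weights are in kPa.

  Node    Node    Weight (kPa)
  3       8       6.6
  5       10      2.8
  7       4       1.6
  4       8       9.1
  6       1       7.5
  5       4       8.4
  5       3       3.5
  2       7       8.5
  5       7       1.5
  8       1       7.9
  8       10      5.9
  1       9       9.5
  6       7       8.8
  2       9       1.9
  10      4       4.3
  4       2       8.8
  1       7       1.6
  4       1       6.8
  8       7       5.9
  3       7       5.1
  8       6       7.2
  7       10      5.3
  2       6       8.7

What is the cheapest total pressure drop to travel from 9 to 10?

Enumerating some paths:
9–2–4–10: 1.9+8.8+4.3 = 15
9–2–7–5–10: 1.9+8.5+1.5+2.8 = 14.7
9–2–7–10: 1.9+8.5+5.3 = 15.7
9–1–7–5–10: 9.5+1.6+1.5+2.8 = 15.4
Cheapest is 9–2–7–5–10 at 14.7 kPa.

14.7 kPa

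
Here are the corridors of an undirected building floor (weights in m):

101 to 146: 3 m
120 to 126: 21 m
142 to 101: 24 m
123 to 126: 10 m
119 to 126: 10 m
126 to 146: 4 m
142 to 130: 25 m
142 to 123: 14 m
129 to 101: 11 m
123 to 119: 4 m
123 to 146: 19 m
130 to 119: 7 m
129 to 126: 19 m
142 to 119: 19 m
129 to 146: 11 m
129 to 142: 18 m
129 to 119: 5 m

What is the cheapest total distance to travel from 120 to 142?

45 m

Shortest distances from 120:
120: 0
126: 21  (via 120)
146: 25  (via 126)
101: 28  (via 146)
119: 31  (via 126)
123: 31  (via 126)
129: 36  (via 146)
130: 38  (via 119)
142: 45  (via 123)
Shortest route: 120 → 126 → 123 → 142 = 45 m.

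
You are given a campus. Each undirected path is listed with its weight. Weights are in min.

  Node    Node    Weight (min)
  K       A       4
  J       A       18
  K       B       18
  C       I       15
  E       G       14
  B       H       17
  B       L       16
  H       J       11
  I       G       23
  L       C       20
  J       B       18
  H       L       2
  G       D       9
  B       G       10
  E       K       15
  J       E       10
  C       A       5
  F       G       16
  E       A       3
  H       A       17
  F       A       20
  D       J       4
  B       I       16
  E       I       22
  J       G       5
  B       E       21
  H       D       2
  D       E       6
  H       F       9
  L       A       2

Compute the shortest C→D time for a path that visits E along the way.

14 min

Shortest C→E: C → A → E = 8
Shortest E→D: E → D = 6
Total via E: 8 + 6 = 14 min.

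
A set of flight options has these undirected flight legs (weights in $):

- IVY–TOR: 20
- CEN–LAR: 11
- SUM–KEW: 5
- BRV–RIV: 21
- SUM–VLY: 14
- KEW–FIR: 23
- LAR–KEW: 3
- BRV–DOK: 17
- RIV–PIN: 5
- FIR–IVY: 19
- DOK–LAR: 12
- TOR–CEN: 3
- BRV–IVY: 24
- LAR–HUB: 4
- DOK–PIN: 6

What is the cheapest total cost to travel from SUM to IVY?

$42

Running Dijkstra from SUM:
SUM: 0
KEW: 5  (via SUM)
LAR: 8  (via KEW)
HUB: 12  (via LAR)
VLY: 14  (via SUM)
CEN: 19  (via LAR)
DOK: 20  (via LAR)
TOR: 22  (via CEN)
PIN: 26  (via DOK)
FIR: 28  (via KEW)
RIV: 31  (via PIN)
BRV: 37  (via DOK)
IVY: 42  (via TOR)
Shortest route: SUM–KEW–LAR–CEN–TOR–IVY = $42.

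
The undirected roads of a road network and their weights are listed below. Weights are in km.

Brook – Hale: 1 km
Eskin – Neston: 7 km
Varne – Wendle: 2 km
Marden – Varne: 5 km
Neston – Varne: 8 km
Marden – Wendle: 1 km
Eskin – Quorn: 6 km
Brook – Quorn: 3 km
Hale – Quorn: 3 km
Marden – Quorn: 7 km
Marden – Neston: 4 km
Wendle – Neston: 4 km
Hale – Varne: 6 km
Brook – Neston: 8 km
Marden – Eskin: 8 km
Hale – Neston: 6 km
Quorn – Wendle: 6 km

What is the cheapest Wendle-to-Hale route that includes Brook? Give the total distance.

10 km

Best Wendle to Brook: Wendle → Quorn → Brook costing 9
Best Brook to Hale: Brook → Hale costing 1
Total via Brook: 9 + 1 = 10 km.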